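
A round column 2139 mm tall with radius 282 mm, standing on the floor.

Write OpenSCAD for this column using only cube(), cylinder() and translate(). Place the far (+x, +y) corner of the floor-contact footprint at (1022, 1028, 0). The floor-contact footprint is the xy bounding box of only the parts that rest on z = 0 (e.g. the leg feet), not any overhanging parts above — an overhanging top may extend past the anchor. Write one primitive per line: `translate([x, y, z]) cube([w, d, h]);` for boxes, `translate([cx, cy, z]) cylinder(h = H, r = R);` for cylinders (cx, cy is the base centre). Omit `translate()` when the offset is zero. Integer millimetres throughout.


translate([740, 746, 0]) cylinder(h = 2139, r = 282);


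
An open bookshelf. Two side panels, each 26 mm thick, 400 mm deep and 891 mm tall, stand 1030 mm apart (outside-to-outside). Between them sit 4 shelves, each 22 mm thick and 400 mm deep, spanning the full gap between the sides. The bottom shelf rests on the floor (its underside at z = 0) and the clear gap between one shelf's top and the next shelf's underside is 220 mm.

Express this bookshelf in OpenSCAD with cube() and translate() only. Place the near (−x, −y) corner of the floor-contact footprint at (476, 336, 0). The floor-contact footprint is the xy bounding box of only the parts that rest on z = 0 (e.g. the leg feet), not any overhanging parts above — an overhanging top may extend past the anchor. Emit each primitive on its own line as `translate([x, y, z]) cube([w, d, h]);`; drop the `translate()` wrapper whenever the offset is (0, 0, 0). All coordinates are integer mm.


translate([476, 336, 0]) cube([26, 400, 891]);
translate([1480, 336, 0]) cube([26, 400, 891]);
translate([502, 336, 0]) cube([978, 400, 22]);
translate([502, 336, 242]) cube([978, 400, 22]);
translate([502, 336, 484]) cube([978, 400, 22]);
translate([502, 336, 726]) cube([978, 400, 22]);


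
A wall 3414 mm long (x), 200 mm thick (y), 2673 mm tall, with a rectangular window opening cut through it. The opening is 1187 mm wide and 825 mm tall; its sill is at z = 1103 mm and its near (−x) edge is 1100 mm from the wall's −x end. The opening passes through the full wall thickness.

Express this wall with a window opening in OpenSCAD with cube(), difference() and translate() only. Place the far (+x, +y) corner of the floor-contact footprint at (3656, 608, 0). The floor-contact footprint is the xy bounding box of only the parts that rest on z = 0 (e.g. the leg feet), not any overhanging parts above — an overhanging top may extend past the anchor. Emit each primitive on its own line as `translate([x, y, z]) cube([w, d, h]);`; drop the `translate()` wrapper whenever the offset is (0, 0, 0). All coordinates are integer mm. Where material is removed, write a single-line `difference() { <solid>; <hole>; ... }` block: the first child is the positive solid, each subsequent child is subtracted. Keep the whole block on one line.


difference() { translate([242, 408, 0]) cube([3414, 200, 2673]); translate([1342, 408, 1103]) cube([1187, 200, 825]); }


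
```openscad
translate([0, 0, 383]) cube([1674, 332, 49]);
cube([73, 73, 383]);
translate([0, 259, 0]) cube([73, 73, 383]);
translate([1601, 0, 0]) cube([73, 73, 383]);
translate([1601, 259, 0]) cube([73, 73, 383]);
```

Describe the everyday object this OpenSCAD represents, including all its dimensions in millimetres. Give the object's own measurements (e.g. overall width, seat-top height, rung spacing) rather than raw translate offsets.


A long wooden bench with a 1674 mm (x) × 332 mm (y) seat, 49 mm thick, its top surface 432 mm above the floor. Four 73 mm square legs at the seat corners, flush with the edges, run from z = 0 to the seat underside.


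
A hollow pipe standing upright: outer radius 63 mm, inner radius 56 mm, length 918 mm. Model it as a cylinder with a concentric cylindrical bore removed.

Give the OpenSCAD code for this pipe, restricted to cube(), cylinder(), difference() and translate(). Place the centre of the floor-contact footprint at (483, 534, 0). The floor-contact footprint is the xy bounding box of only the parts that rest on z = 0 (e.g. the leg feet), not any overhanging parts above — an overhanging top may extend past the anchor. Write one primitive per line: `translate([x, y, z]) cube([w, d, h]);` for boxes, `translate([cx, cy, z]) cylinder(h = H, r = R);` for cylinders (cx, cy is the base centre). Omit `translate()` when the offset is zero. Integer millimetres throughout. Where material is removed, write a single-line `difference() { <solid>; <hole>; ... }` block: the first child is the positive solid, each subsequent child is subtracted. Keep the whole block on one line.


difference() { translate([483, 534, 0]) cylinder(h = 918, r = 63); translate([483, 534, 0]) cylinder(h = 918, r = 56); }


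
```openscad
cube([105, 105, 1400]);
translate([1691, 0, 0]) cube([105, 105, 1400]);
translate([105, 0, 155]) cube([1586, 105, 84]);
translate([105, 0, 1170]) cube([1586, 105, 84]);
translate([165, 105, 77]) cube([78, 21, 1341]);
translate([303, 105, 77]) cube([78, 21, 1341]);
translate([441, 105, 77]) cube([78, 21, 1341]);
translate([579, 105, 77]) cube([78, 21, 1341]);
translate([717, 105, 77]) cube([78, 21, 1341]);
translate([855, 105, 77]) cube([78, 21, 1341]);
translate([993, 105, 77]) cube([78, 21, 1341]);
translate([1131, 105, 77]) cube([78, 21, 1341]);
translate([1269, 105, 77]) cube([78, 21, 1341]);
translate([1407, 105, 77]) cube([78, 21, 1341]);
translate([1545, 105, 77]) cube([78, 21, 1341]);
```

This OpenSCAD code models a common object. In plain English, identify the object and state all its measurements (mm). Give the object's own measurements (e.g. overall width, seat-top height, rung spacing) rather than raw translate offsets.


A fence section. Two 105×105 mm posts, 1400 mm tall, stand on the floor with a clear span of 1586 mm between their inner faces. Two horizontal rails of 105×84 mm section span the gap between the posts with their undersides at z = 155 mm and z = 1170 mm, flush with the posts' −y face. 11 pickets, each 78 mm wide, 21 mm thick and 1341 mm tall, are fixed to the +y face of the rails with their bottoms at z = 77 mm, spaced across the span with a 60 mm gap after the −x post and between neighbouring pickets, with 68 mm left before the +x post.


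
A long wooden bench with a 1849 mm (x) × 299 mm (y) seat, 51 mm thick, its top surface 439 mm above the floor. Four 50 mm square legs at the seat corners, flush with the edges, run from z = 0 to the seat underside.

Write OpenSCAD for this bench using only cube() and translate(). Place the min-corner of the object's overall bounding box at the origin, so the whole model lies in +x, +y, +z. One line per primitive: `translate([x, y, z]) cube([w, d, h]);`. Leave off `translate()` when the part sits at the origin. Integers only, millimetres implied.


// leg_h = 439 − 51 = 388
translate([0, 0, 388]) cube([1849, 299, 51]);
cube([50, 50, 388]);
translate([0, 249, 0]) cube([50, 50, 388]);
translate([1799, 0, 0]) cube([50, 50, 388]);
translate([1799, 249, 0]) cube([50, 50, 388]);


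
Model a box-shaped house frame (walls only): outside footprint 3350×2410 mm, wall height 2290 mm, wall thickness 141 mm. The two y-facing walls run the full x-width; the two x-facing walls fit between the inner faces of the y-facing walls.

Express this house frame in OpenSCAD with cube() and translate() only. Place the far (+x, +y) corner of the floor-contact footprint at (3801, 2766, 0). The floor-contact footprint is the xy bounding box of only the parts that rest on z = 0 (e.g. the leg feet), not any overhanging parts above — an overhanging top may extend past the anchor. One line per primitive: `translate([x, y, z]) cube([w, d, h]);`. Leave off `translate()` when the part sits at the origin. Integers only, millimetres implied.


translate([451, 356, 0]) cube([3350, 141, 2290]);
translate([451, 2625, 0]) cube([3350, 141, 2290]);
translate([451, 497, 0]) cube([141, 2128, 2290]);
translate([3660, 497, 0]) cube([141, 2128, 2290]);


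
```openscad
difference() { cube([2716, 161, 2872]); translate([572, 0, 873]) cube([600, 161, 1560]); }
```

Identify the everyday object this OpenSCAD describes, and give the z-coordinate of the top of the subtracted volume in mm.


A wall with a window opening. The window head height is 2433 mm.

A wall with a rectangular opening subtracted — a window. Sill at z = 873, opening 1560 mm tall, so the head is at 873 + 1560 = 2433 mm.


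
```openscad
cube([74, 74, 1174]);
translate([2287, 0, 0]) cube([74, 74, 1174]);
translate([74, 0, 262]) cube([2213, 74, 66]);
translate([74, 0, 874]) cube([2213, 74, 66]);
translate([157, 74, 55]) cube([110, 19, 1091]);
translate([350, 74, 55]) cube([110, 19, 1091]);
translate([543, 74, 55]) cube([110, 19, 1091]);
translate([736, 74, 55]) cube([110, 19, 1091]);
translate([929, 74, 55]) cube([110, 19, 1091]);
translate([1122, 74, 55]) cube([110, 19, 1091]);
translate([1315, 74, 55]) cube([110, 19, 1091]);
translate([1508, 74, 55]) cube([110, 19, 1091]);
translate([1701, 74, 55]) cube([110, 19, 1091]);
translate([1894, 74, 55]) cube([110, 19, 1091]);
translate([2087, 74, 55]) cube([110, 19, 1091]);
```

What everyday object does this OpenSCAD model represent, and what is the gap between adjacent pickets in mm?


A fence section. The picket gap is 83 mm.

Two posts, two rails, 11 pickets — a fence section. Span 2213 mm holds 11 pickets of 110 mm with 12 equal gaps: ⌊(2213 − 11·110) / 12⌋ = 83 mm.


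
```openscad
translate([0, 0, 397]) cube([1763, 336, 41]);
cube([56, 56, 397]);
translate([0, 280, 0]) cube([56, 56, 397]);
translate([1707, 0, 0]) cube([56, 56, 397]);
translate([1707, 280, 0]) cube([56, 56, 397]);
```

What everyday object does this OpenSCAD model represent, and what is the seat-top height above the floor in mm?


A bench. The seat-top height is 438 mm.

A long slab on four corner posts — a bench. The slab sits at z = 397 with thickness 41, so the top is 397 + 41 = 438 mm.


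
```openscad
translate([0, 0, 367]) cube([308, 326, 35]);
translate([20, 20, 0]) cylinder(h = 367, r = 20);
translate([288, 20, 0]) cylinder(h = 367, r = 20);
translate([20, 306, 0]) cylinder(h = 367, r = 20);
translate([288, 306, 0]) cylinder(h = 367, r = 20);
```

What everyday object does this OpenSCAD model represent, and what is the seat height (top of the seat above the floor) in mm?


A stool. The seat height is 402 mm.

A 308×326×35 slab at z = 367 on four corner cylinders — a stool. The seat top is 367 + 35 = 402 mm.


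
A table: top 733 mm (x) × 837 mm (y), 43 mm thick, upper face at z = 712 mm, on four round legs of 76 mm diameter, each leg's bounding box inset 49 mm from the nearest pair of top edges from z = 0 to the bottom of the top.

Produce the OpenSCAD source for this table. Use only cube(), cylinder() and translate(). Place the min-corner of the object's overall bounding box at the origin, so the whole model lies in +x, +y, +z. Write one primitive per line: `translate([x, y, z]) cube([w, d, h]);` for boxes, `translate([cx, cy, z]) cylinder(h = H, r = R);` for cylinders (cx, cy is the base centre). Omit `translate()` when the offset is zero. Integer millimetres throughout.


translate([0, 0, 669]) cube([733, 837, 43]);
translate([87, 87, 0]) cylinder(h = 669, r = 38);
translate([646, 87, 0]) cylinder(h = 669, r = 38);
translate([87, 750, 0]) cylinder(h = 669, r = 38);
translate([646, 750, 0]) cylinder(h = 669, r = 38);


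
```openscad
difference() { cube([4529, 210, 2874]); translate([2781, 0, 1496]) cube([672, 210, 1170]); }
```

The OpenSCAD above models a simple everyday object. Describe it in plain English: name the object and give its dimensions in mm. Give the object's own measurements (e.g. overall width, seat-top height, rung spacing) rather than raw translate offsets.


A wall 4529 mm long (x), 210 mm thick (y), 2874 mm tall, with a rectangular window opening cut through it. The opening is 672 mm wide and 1170 mm tall; its sill is at z = 1496 mm and its near (−x) edge is 2781 mm from the wall's −x end. The opening passes through the full wall thickness.


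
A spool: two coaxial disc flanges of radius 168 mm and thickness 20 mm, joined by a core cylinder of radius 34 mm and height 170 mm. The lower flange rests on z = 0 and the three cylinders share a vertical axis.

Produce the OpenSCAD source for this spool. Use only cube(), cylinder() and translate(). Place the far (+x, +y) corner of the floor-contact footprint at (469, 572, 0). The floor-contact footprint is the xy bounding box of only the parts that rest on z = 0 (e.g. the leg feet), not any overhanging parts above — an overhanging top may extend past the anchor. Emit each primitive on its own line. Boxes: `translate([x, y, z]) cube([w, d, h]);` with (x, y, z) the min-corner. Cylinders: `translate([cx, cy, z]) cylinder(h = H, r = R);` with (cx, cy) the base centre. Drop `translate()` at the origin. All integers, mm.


translate([301, 404, 0]) cylinder(h = 20, r = 168);
translate([301, 404, 20]) cylinder(h = 170, r = 34);
translate([301, 404, 190]) cylinder(h = 20, r = 168);


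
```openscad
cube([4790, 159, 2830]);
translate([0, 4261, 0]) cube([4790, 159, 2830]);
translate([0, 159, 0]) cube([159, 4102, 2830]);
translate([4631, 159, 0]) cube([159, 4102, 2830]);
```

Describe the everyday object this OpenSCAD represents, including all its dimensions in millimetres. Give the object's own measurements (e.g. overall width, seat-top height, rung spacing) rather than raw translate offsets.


The wall frame of a small rectangular building: four walls, each 2830 mm tall and 159 mm thick, enclosing a footprint 4790 mm (x) by 4420 mm (y) outside-to-outside, with no floor or roof. The front and back walls (the −y and +y sides) span the full width; the two side walls fit between them.


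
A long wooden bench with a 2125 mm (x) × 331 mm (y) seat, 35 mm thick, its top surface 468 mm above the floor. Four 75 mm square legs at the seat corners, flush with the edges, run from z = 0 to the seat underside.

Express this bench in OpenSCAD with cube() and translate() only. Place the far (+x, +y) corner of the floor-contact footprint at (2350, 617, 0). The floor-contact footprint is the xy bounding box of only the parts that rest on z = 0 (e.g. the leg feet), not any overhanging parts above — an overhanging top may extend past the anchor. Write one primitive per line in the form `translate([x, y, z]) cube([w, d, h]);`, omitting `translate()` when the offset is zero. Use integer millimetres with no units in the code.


// leg_h = 468 − 35 = 433
translate([225, 286, 433]) cube([2125, 331, 35]);
translate([225, 286, 0]) cube([75, 75, 433]);
translate([225, 542, 0]) cube([75, 75, 433]);
translate([2275, 286, 0]) cube([75, 75, 433]);
translate([2275, 542, 0]) cube([75, 75, 433]);


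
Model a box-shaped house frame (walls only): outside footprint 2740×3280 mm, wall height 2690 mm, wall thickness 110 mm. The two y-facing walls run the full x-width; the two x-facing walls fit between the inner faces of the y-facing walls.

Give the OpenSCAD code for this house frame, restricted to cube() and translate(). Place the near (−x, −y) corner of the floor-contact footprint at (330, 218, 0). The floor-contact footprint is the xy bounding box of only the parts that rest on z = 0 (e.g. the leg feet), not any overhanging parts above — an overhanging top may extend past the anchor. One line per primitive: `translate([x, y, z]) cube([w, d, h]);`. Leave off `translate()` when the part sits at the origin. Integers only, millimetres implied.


translate([330, 218, 0]) cube([2740, 110, 2690]);
translate([330, 3388, 0]) cube([2740, 110, 2690]);
translate([330, 328, 0]) cube([110, 3060, 2690]);
translate([2960, 328, 0]) cube([110, 3060, 2690]);


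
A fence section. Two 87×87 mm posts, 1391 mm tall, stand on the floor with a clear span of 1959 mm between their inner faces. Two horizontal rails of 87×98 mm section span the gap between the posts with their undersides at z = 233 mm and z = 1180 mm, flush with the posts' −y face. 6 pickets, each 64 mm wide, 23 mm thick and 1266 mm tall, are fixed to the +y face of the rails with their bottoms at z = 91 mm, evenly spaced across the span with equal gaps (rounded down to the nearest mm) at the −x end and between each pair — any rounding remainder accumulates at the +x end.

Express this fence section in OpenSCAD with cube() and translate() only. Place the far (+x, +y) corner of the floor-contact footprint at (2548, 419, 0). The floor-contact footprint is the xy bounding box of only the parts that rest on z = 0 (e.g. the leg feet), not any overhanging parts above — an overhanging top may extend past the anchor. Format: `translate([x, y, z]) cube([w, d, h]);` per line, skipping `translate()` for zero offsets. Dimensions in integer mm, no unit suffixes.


translate([415, 332, 0]) cube([87, 87, 1391]);
translate([2461, 332, 0]) cube([87, 87, 1391]);
translate([502, 332, 233]) cube([1959, 87, 98]);
translate([502, 332, 1180]) cube([1959, 87, 98]);
translate([727, 419, 91]) cube([64, 23, 1266]);
translate([1016, 419, 91]) cube([64, 23, 1266]);
translate([1305, 419, 91]) cube([64, 23, 1266]);
translate([1594, 419, 91]) cube([64, 23, 1266]);
translate([1883, 419, 91]) cube([64, 23, 1266]);
translate([2172, 419, 91]) cube([64, 23, 1266]);


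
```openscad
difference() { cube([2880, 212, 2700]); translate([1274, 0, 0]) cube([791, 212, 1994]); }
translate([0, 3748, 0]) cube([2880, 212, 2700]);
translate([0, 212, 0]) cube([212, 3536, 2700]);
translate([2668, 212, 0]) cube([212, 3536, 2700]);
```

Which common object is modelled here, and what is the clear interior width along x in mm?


A single room. The interior width is 2456 mm.

Four walls enclosing a rectangle with a door in the front wall — a room. Outside width 2880 minus two 212 mm walls gives 2456 mm.


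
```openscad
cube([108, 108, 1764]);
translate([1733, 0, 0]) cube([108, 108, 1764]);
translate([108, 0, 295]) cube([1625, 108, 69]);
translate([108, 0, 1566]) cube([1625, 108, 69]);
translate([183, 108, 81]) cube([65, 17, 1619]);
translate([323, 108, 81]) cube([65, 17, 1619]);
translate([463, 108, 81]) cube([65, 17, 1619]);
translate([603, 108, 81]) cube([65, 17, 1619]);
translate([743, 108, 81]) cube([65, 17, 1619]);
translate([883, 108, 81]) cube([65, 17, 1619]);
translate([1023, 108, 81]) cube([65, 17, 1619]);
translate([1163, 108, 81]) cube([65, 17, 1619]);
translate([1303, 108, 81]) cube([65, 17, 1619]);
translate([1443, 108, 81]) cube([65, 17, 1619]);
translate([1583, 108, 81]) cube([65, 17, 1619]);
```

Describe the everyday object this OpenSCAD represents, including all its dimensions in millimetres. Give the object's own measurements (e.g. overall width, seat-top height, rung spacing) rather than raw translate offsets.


A fence section. Two 108×108 mm posts, 1764 mm tall, stand on the floor with a clear span of 1625 mm between their inner faces. Two horizontal rails of 108×69 mm section span the gap between the posts with their undersides at z = 295 mm and z = 1566 mm, flush with the posts' −y face. 11 pickets, each 65 mm wide, 17 mm thick and 1619 mm tall, are fixed to the +y face of the rails with their bottoms at z = 81 mm, spaced across the span with a 75 mm gap after the −x post and between neighbouring pickets, with 85 mm left before the +x post.


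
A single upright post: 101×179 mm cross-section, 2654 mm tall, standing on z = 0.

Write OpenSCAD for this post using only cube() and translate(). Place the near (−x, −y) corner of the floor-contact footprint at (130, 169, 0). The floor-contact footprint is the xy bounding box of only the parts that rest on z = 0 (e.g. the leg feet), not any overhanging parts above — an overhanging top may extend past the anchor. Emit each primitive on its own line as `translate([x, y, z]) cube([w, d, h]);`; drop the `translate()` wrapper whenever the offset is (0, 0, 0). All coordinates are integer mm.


translate([130, 169, 0]) cube([101, 179, 2654]);


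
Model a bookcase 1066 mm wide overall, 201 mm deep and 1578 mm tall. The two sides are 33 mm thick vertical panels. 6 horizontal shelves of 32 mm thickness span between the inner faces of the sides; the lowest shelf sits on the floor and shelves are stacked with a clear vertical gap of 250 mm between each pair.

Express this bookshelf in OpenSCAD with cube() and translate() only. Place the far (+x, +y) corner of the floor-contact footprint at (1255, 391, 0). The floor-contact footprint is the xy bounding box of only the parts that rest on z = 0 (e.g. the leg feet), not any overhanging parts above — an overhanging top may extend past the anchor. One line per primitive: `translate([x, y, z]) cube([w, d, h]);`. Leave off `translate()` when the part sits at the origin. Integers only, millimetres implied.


translate([189, 190, 0]) cube([33, 201, 1578]);
translate([1222, 190, 0]) cube([33, 201, 1578]);
translate([222, 190, 0]) cube([1000, 201, 32]);
translate([222, 190, 282]) cube([1000, 201, 32]);
translate([222, 190, 564]) cube([1000, 201, 32]);
translate([222, 190, 846]) cube([1000, 201, 32]);
translate([222, 190, 1128]) cube([1000, 201, 32]);
translate([222, 190, 1410]) cube([1000, 201, 32]);


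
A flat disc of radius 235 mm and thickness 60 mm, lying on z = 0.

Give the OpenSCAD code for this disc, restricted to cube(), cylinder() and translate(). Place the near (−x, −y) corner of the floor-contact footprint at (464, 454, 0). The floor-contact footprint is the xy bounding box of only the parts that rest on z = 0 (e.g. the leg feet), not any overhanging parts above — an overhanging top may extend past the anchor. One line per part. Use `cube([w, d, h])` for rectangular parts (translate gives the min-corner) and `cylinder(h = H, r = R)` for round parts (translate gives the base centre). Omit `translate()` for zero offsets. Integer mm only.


translate([699, 689, 0]) cylinder(h = 60, r = 235);


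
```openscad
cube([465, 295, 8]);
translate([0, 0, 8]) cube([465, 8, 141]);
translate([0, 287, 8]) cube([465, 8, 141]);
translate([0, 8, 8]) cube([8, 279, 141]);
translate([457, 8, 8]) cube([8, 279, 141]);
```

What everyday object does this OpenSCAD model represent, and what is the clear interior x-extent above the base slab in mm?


An open box. The internal width is 449 mm.

A 465×295 base slab with four walls standing on it — an open box. The base is 465 mm wide and the walls are 8 mm thick, so the internal width is 465 − 2 × 8 = 449 mm.


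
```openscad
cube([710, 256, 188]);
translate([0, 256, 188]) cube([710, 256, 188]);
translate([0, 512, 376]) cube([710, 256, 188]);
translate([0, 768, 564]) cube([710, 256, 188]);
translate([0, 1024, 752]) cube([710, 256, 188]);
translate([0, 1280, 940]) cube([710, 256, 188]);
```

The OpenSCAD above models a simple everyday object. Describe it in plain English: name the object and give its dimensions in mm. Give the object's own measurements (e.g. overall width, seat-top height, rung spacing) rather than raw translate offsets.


A straight staircase of 6 solid steps. Each step is 710 mm wide (x), 256 mm deep (y, the going) and 188 mm tall (the rise). The first step rests on the floor; each subsequent step sits one going further in +y and one rise higher in +z, directly behind and above the previous step with no overlap.


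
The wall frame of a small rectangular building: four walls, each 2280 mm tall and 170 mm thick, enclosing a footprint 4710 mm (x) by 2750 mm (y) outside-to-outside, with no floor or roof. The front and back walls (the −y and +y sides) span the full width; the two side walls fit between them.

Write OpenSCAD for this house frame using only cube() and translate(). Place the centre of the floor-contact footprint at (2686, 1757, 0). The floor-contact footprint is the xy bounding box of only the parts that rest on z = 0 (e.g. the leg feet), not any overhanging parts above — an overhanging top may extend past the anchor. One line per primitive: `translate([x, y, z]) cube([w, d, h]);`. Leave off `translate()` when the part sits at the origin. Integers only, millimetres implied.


translate([331, 382, 0]) cube([4710, 170, 2280]);
translate([331, 2962, 0]) cube([4710, 170, 2280]);
translate([331, 552, 0]) cube([170, 2410, 2280]);
translate([4871, 552, 0]) cube([170, 2410, 2280]);


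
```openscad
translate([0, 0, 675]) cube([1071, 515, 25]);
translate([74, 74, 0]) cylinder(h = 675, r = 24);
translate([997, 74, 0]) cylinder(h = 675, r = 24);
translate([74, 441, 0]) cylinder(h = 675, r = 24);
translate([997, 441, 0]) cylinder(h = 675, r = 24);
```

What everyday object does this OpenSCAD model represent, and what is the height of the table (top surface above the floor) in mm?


A table. The table height is 700 mm.

A 1071×515×25 slab sits at z = 675 on four Ø48 mm round legs — a table. The top surface is at 675 + 25 = 700 mm.


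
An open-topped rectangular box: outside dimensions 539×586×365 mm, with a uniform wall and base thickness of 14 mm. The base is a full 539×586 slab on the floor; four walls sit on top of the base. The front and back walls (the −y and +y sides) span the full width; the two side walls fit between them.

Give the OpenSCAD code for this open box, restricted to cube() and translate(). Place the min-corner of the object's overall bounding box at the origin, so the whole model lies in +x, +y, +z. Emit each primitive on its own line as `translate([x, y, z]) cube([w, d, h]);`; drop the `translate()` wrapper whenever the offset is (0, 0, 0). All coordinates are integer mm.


cube([539, 586, 14]);
translate([0, 0, 14]) cube([539, 14, 351]);
translate([0, 572, 14]) cube([539, 14, 351]);
translate([0, 14, 14]) cube([14, 558, 351]);
translate([525, 14, 14]) cube([14, 558, 351]);


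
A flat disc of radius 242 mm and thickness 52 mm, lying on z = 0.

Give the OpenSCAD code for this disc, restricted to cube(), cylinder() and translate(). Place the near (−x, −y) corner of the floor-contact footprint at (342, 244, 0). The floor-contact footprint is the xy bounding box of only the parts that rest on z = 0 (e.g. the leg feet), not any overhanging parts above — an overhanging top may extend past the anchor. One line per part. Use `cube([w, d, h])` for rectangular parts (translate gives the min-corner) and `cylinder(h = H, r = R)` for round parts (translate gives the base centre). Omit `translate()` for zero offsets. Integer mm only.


translate([584, 486, 0]) cylinder(h = 52, r = 242);


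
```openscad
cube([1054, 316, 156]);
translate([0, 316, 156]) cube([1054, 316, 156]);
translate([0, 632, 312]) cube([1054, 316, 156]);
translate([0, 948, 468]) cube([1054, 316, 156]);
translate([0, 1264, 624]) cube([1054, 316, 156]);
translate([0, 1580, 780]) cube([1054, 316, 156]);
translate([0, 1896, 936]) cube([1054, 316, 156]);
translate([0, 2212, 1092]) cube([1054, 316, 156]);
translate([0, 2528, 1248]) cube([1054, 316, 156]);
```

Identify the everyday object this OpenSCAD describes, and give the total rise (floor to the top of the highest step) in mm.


A staircase. The total rise is 1404 mm.

9 identical blocks, each offset up and back from the previous — a staircase. Each step is 156 mm tall and there are 9 of them, so the total rise is 9 × 156 = 1404 mm.


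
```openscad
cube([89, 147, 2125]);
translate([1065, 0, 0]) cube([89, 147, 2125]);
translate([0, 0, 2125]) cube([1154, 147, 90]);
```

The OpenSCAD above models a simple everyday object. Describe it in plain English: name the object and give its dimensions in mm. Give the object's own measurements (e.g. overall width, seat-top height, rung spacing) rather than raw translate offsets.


A door frame. The clear opening is 976 mm wide and 2125 mm high. Two 89 mm wide jambs, 147 mm deep, stand either side of the opening from the floor to the top of the opening. A 90 mm thick head sits across the top of both jambs, spanning the full outside width of the frame.


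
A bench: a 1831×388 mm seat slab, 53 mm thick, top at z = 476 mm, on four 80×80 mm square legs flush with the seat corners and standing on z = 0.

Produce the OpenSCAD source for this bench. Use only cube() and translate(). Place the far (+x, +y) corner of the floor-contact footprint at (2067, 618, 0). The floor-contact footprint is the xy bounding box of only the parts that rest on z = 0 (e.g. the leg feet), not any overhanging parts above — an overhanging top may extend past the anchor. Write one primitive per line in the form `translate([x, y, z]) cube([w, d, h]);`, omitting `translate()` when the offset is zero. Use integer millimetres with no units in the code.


translate([236, 230, 423]) cube([1831, 388, 53]);
translate([236, 230, 0]) cube([80, 80, 423]);
translate([236, 538, 0]) cube([80, 80, 423]);
translate([1987, 230, 0]) cube([80, 80, 423]);
translate([1987, 538, 0]) cube([80, 80, 423]);


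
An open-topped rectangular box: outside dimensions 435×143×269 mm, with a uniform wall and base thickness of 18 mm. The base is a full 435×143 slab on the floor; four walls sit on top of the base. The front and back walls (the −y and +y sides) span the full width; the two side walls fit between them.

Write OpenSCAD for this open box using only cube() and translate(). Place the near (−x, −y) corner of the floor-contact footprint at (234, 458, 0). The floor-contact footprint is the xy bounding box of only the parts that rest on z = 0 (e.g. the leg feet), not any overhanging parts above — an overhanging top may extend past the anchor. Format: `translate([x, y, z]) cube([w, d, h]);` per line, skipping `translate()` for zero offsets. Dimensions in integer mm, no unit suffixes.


translate([234, 458, 0]) cube([435, 143, 18]);
translate([234, 458, 18]) cube([435, 18, 251]);
translate([234, 583, 18]) cube([435, 18, 251]);
translate([234, 476, 18]) cube([18, 107, 251]);
translate([651, 476, 18]) cube([18, 107, 251]);


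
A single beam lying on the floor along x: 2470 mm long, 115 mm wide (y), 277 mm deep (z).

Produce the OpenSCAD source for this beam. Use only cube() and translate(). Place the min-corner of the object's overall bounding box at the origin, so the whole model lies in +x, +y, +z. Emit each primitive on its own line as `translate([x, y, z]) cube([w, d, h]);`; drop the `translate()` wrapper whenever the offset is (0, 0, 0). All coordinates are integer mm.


cube([2470, 115, 277]);


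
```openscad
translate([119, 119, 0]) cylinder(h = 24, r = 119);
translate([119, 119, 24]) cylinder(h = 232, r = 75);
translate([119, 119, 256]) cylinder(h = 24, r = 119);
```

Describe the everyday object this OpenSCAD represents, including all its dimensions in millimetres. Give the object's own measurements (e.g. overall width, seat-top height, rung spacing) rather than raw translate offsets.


A spool: two coaxial disc flanges of radius 119 mm and thickness 24 mm, joined by a core cylinder of radius 75 mm and height 232 mm. The lower flange rests on z = 0 and the three cylinders share a vertical axis.


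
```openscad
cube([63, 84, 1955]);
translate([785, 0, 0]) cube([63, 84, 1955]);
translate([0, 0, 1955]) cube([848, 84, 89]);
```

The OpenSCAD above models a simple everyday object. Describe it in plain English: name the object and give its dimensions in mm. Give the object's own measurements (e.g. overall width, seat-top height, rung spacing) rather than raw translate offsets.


A door frame. The clear opening is 722 mm wide and 1955 mm high. Two 63 mm wide jambs, 84 mm deep, stand either side of the opening from the floor to the top of the opening. A 89 mm thick head sits across the top of both jambs, spanning the full outside width of the frame.


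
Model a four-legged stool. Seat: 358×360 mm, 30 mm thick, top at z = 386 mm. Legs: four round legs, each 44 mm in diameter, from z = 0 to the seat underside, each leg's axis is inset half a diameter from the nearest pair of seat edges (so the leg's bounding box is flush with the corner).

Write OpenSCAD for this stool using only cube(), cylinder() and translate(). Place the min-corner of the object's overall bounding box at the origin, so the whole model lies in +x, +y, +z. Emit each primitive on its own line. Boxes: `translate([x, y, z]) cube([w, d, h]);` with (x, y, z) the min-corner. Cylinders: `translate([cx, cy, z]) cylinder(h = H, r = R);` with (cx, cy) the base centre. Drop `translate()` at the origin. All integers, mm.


translate([0, 0, 356]) cube([358, 360, 30]);
translate([22, 22, 0]) cylinder(h = 356, r = 22);
translate([336, 22, 0]) cylinder(h = 356, r = 22);
translate([22, 338, 0]) cylinder(h = 356, r = 22);
translate([336, 338, 0]) cylinder(h = 356, r = 22);


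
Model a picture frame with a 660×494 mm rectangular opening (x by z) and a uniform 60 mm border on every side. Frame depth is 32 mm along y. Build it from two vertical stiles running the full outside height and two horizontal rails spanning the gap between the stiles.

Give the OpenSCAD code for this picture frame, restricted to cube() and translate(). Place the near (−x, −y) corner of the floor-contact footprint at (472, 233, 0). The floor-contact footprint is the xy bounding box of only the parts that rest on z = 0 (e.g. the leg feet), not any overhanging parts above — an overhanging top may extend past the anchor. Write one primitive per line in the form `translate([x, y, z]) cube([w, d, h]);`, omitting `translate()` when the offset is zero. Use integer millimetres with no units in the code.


translate([472, 233, 0]) cube([60, 32, 614]);
translate([1192, 233, 0]) cube([60, 32, 614]);
translate([532, 233, 0]) cube([660, 32, 60]);
translate([532, 233, 554]) cube([660, 32, 60]);


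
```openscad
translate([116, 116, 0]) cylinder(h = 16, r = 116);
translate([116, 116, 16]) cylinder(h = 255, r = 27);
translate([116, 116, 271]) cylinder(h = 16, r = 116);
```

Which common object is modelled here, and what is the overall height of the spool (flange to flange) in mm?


A spool. The overall height is 287 mm.

Three coaxial cylinders, large–small–large — a spool. Two 16 mm flanges and a 255 mm core give 16 + 255 + 16 = 287 mm.


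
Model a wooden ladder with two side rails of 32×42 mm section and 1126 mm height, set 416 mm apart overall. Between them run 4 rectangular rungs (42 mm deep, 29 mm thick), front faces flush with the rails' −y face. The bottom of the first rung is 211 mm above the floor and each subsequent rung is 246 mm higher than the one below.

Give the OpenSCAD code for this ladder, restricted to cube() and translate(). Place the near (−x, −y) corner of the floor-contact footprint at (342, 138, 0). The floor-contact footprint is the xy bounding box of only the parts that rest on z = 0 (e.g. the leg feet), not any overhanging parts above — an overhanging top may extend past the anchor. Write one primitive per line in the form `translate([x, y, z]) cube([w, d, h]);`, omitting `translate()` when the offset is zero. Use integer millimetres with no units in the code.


// rung span = 416 - 2*32 = 352
// rung[k] z = 211 + k*246
translate([342, 138, 0]) cube([32, 42, 1126]);
translate([726, 138, 0]) cube([32, 42, 1126]);
translate([374, 138, 211]) cube([352, 42, 29]);
translate([374, 138, 457]) cube([352, 42, 29]);
translate([374, 138, 703]) cube([352, 42, 29]);
translate([374, 138, 949]) cube([352, 42, 29]);


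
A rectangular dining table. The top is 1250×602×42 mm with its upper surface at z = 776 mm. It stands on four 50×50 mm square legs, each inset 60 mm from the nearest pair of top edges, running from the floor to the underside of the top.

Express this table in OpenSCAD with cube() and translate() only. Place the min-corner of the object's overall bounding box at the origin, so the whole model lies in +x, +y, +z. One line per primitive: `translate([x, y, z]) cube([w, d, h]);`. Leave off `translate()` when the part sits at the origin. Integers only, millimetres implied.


// leg_h = 776 - 42 = 734
translate([0, 0, 734]) cube([1250, 602, 42]);
translate([60, 60, 0]) cube([50, 50, 734]);
translate([1140, 60, 0]) cube([50, 50, 734]);
translate([60, 492, 0]) cube([50, 50, 734]);
translate([1140, 492, 0]) cube([50, 50, 734]);


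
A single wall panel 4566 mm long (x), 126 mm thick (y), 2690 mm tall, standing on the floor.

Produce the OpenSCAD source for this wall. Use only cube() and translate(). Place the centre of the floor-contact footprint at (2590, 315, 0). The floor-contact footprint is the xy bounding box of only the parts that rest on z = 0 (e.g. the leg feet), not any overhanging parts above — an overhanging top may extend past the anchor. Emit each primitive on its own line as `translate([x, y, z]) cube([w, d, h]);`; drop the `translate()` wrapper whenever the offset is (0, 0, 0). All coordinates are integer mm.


translate([307, 252, 0]) cube([4566, 126, 2690]);


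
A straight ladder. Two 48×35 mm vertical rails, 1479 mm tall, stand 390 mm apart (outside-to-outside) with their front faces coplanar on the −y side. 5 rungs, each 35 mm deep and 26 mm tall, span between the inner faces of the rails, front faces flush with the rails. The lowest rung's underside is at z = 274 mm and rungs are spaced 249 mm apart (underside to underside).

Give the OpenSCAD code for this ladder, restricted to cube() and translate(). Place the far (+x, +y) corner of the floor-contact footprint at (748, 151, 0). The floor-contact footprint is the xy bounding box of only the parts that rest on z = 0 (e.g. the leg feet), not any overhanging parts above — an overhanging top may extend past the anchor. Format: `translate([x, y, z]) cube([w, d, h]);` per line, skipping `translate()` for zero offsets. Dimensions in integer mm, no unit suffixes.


translate([358, 116, 0]) cube([48, 35, 1479]);
translate([700, 116, 0]) cube([48, 35, 1479]);
translate([406, 116, 274]) cube([294, 35, 26]);
translate([406, 116, 523]) cube([294, 35, 26]);
translate([406, 116, 772]) cube([294, 35, 26]);
translate([406, 116, 1021]) cube([294, 35, 26]);
translate([406, 116, 1270]) cube([294, 35, 26]);


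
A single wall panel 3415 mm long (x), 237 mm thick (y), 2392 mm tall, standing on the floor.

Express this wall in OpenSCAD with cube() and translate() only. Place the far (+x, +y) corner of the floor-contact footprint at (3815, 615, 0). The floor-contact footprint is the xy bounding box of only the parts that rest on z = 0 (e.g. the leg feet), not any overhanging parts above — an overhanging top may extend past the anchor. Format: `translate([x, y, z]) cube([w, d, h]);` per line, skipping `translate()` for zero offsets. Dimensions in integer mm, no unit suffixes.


translate([400, 378, 0]) cube([3415, 237, 2392]);


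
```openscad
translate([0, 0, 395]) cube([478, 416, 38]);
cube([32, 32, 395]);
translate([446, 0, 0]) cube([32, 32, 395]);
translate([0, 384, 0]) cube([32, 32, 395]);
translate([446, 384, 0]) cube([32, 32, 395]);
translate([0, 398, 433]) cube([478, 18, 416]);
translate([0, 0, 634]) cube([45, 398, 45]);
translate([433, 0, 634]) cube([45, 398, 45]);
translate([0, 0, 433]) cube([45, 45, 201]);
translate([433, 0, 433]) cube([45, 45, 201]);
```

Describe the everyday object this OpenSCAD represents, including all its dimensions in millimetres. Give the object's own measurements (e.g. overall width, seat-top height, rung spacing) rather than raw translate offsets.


A chair. The seat is a 478×416×38 mm slab with its top at z = 433 mm, on four 32×32 mm corner legs (flush with the seat edges, standing on z = 0). A flat backrest 18 mm thick, 416 mm tall, spans the full seat width and rises from the seat top along its +y edge, rear face flush with the rear of the seat. Two armrests of 45×45 mm section run along each side from the seat's front edge to the front of the backrest, top faces 246 mm above the seat top and outer faces flush with the seat's x-edges; a 45×45 mm post under the front of each armrest stands on the seat at the front corner.


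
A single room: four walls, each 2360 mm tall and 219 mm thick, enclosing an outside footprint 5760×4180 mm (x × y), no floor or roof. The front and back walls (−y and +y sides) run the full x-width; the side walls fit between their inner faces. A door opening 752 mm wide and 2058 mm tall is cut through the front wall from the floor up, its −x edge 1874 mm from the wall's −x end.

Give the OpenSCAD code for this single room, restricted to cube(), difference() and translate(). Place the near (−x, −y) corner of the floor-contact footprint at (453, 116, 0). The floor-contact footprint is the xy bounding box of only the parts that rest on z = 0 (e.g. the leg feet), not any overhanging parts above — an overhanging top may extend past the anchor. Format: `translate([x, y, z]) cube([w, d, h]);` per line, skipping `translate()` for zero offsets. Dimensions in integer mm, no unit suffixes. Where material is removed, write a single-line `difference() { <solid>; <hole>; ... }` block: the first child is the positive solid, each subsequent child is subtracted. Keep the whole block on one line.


difference() { translate([453, 116, 0]) cube([5760, 219, 2360]); translate([2327, 116, 0]) cube([752, 219, 2058]); }
translate([453, 4077, 0]) cube([5760, 219, 2360]);
translate([453, 335, 0]) cube([219, 3742, 2360]);
translate([5994, 335, 0]) cube([219, 3742, 2360]);
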